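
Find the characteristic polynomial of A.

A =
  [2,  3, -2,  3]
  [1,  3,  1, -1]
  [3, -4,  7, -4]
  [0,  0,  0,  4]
x^4 - 16*x^3 + 96*x^2 - 256*x + 256

Expanding det(x·I − A) (e.g. by cofactor expansion or by noting that A is similar to its Jordan form J, which has the same characteristic polynomial as A) gives
  χ_A(x) = x^4 - 16*x^3 + 96*x^2 - 256*x + 256
which factors as (x - 4)^4. The eigenvalues (with algebraic multiplicities) are λ = 4 with multiplicity 4.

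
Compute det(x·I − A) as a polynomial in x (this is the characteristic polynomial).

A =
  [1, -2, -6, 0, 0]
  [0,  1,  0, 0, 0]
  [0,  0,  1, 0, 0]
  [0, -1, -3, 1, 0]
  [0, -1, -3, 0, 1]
x^5 - 5*x^4 + 10*x^3 - 10*x^2 + 5*x - 1

Expanding det(x·I − A) (e.g. by cofactor expansion or by noting that A is similar to its Jordan form J, which has the same characteristic polynomial as A) gives
  χ_A(x) = x^5 - 5*x^4 + 10*x^3 - 10*x^2 + 5*x - 1
which factors as (x - 1)^5. The eigenvalues (with algebraic multiplicities) are λ = 1 with multiplicity 5.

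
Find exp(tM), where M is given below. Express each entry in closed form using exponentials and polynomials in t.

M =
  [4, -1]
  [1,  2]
e^{tM} =
  [t*exp(3*t) + exp(3*t), -t*exp(3*t)]
  [t*exp(3*t), -t*exp(3*t) + exp(3*t)]

Strategy: write M = P · J · P⁻¹ where J is a Jordan canonical form, so e^{tM} = P · e^{tJ} · P⁻¹, and e^{tJ} can be computed block-by-block.

M has Jordan form
J =
  [3, 1]
  [0, 3]
(up to reordering of blocks).

Per-block formulas:
  For a 2×2 Jordan block J_2(3): exp(t · J_2(3)) = e^(3t)·(I + t·N), where N is the 2×2 nilpotent shift.

After assembling e^{tJ} and conjugating by P, we get:

e^{tM} =
  [t*exp(3*t) + exp(3*t), -t*exp(3*t)]
  [t*exp(3*t), -t*exp(3*t) + exp(3*t)]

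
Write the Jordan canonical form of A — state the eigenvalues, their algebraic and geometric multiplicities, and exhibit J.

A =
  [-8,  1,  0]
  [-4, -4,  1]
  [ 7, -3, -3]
J_3(-5)

The characteristic polynomial is
  det(x·I − A) = x^3 + 15*x^2 + 75*x + 125 = (x + 5)^3

Eigenvalues and multiplicities (the geometric multiplicity of λ is n − rank(A − λI), which equals the number of Jordan blocks for λ):
  λ = -5: algebraic multiplicity = 3, geometric multiplicity = 1

Determining the block sizes for each eigenvalue:
  λ = -5: one block (gm = 1), so the single block has size am = 3 → block sizes [3]

Assembling the blocks gives a Jordan form
J =
  [-5,  1,  0]
  [ 0, -5,  1]
  [ 0,  0, -5]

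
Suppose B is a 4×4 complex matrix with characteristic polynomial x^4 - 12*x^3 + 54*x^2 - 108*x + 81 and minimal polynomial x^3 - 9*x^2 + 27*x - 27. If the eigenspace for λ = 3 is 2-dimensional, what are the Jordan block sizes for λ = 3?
Block sizes for λ = 3: [3, 1]

Step 1 — from the characteristic polynomial, algebraic multiplicity of λ = 3 is 4. From dim ker(B − (3)·I) = 2, there are exactly 2 Jordan blocks for λ = 3.
Step 2 — from the minimal polynomial, the factor (x − 3)^3 tells us the largest block for λ = 3 has size 3.
Step 3 — with total size 4, 2 blocks, and largest block 3, the block sizes (in nonincreasing order) are [3, 1].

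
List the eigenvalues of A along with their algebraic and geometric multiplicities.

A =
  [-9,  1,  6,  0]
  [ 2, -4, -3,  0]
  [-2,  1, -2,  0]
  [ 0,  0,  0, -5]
λ = -5: alg = 4, geom = 2

Step 1 — factor the characteristic polynomial to read off the algebraic multiplicities:
  χ_A(x) = (x + 5)^4

Step 2 — compute geometric multiplicities via the rank-nullity identity g(λ) = n − rank(A − λI):
  rank(A − (-5)·I) = 2, so dim ker(A − (-5)·I) = n − 2 = 2

Summary:
  λ = -5: algebraic multiplicity = 4, geometric multiplicity = 2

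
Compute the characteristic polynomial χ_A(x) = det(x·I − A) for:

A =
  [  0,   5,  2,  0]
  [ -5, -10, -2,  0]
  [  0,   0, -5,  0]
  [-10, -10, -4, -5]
x^4 + 20*x^3 + 150*x^2 + 500*x + 625

Expanding det(x·I − A) (e.g. by cofactor expansion or by noting that A is similar to its Jordan form J, which has the same characteristic polynomial as A) gives
  χ_A(x) = x^4 + 20*x^3 + 150*x^2 + 500*x + 625
which factors as (x + 5)^4. The eigenvalues (with algebraic multiplicities) are λ = -5 with multiplicity 4.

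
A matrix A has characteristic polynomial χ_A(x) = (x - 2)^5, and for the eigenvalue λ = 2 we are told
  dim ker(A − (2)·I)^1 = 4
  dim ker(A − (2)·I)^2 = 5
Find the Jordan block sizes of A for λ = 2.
Block sizes for λ = 2: [2, 1, 1, 1]

From the dimensions of kernels of powers, the number of Jordan blocks of size at least j is d_j − d_{j−1} where d_j = dim ker(N^j) (with d_0 = 0). Computing the differences gives [4, 1].
The number of blocks of size exactly k is (#blocks of size ≥ k) − (#blocks of size ≥ k + 1), so the partition is: 3 block(s) of size 1, 1 block(s) of size 2.
In nonincreasing order the block sizes are [2, 1, 1, 1].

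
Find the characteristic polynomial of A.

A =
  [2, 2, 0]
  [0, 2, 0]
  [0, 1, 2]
x^3 - 6*x^2 + 12*x - 8

Expanding det(x·I − A) (e.g. by cofactor expansion or by noting that A is similar to its Jordan form J, which has the same characteristic polynomial as A) gives
  χ_A(x) = x^3 - 6*x^2 + 12*x - 8
which factors as (x - 2)^3. The eigenvalues (with algebraic multiplicities) are λ = 2 with multiplicity 3.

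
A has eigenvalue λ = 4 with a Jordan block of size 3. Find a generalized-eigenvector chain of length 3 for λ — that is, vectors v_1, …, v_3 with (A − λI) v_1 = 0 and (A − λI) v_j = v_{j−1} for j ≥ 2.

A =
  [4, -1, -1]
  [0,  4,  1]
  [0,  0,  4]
A Jordan chain for λ = 4 of length 3:
v_1 = (-1, 0, 0)ᵀ
v_2 = (-1, 1, 0)ᵀ
v_3 = (0, 0, 1)ᵀ

Let N = A − (4)·I. We want v_3 with N^3 v_3 = 0 but N^2 v_3 ≠ 0; then v_{j-1} := N · v_j for j = 3, …, 2.

Pick v_3 = (0, 0, 1)ᵀ.
Then v_2 = N · v_3 = (-1, 1, 0)ᵀ.
Then v_1 = N · v_2 = (-1, 0, 0)ᵀ.

Sanity check: (A − (4)·I) v_1 = (0, 0, 0)ᵀ = 0. ✓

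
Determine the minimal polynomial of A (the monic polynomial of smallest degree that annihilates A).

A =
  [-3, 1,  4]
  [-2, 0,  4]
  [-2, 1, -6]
x^3 + 9*x^2 + 24*x + 16

The characteristic polynomial is χ_A(x) = (x + 1)*(x + 4)^2, so the eigenvalues are known. The minimal polynomial is
  m_A(x) = Π_λ (x − λ)^{k_λ}
where k_λ is the size of the *largest* Jordan block for λ (equivalently, the smallest k with (A − λI)^k v = 0 for every generalised eigenvector v of λ).

  λ = -4: largest Jordan block has size 2, contributing (x + 4)^2
  λ = -1: largest Jordan block has size 1, contributing (x + 1)

So m_A(x) = (x + 1)*(x + 4)^2 = x^3 + 9*x^2 + 24*x + 16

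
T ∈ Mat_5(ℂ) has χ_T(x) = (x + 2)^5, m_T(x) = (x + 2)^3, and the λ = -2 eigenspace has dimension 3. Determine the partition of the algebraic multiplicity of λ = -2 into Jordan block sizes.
Block sizes for λ = -2: [3, 1, 1]

Step 1 — from the characteristic polynomial, algebraic multiplicity of λ = -2 is 5. From dim ker(T − (-2)·I) = 3, there are exactly 3 Jordan blocks for λ = -2.
Step 2 — from the minimal polynomial, the factor (x + 2)^3 tells us the largest block for λ = -2 has size 3.
Step 3 — with total size 5, 3 blocks, and largest block 3, the block sizes (in nonincreasing order) are [3, 1, 1].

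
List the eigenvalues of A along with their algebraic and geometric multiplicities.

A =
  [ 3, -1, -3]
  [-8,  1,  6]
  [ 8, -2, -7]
λ = -1: alg = 3, geom = 2

Step 1 — factor the characteristic polynomial to read off the algebraic multiplicities:
  χ_A(x) = (x + 1)^3

Step 2 — compute geometric multiplicities via the rank-nullity identity g(λ) = n − rank(A − λI):
  rank(A − (-1)·I) = 1, so dim ker(A − (-1)·I) = n − 1 = 2

Summary:
  λ = -1: algebraic multiplicity = 3, geometric multiplicity = 2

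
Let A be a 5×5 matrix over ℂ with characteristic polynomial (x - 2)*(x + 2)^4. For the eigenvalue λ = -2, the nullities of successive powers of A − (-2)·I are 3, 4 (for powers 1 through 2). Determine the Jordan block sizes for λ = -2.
Block sizes for λ = -2: [2, 1, 1]

From the dimensions of kernels of powers, the number of Jordan blocks of size at least j is d_j − d_{j−1} where d_j = dim ker(N^j) (with d_0 = 0). Computing the differences gives [3, 1].
The number of blocks of size exactly k is (#blocks of size ≥ k) − (#blocks of size ≥ k + 1), so the partition is: 2 block(s) of size 1, 1 block(s) of size 2.
In nonincreasing order the block sizes are [2, 1, 1].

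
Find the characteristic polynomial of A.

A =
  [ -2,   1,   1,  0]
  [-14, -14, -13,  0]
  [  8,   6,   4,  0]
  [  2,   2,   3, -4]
x^4 + 16*x^3 + 96*x^2 + 256*x + 256

Expanding det(x·I − A) (e.g. by cofactor expansion or by noting that A is similar to its Jordan form J, which has the same characteristic polynomial as A) gives
  χ_A(x) = x^4 + 16*x^3 + 96*x^2 + 256*x + 256
which factors as (x + 4)^4. The eigenvalues (with algebraic multiplicities) are λ = -4 with multiplicity 4.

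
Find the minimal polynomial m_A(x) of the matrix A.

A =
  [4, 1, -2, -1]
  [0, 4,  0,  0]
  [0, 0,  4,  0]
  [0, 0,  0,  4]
x^2 - 8*x + 16

The characteristic polynomial is χ_A(x) = (x - 4)^4, so the eigenvalues are known. The minimal polynomial is
  m_A(x) = Π_λ (x − λ)^{k_λ}
where k_λ is the size of the *largest* Jordan block for λ (equivalently, the smallest k with (A − λI)^k v = 0 for every generalised eigenvector v of λ).

  λ = 4: largest Jordan block has size 2, contributing (x − 4)^2

So m_A(x) = (x - 4)^2 = x^2 - 8*x + 16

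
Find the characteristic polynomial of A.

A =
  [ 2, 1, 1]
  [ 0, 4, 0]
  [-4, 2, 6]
x^3 - 12*x^2 + 48*x - 64

Expanding det(x·I − A) (e.g. by cofactor expansion or by noting that A is similar to its Jordan form J, which has the same characteristic polynomial as A) gives
  χ_A(x) = x^3 - 12*x^2 + 48*x - 64
which factors as (x - 4)^3. The eigenvalues (with algebraic multiplicities) are λ = 4 with multiplicity 3.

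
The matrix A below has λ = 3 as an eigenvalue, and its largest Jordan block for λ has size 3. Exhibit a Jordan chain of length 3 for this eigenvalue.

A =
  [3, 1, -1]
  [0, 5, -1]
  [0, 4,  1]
A Jordan chain for λ = 3 of length 3:
v_1 = (-2, 0, 0)ᵀ
v_2 = (1, 2, 4)ᵀ
v_3 = (0, 1, 0)ᵀ

Let N = A − (3)·I. We want v_3 with N^3 v_3 = 0 but N^2 v_3 ≠ 0; then v_{j-1} := N · v_j for j = 3, …, 2.

Pick v_3 = (0, 1, 0)ᵀ.
Then v_2 = N · v_3 = (1, 2, 4)ᵀ.
Then v_1 = N · v_2 = (-2, 0, 0)ᵀ.

Sanity check: (A − (3)·I) v_1 = (0, 0, 0)ᵀ = 0. ✓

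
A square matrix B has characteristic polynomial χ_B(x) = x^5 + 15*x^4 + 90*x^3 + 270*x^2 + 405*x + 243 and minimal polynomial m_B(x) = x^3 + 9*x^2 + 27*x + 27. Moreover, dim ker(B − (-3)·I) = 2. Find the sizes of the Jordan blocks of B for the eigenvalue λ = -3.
Block sizes for λ = -3: [3, 2]

Step 1 — from the characteristic polynomial, algebraic multiplicity of λ = -3 is 5. From dim ker(B − (-3)·I) = 2, there are exactly 2 Jordan blocks for λ = -3.
Step 2 — from the minimal polynomial, the factor (x + 3)^3 tells us the largest block for λ = -3 has size 3.
Step 3 — with total size 5, 2 blocks, and largest block 3, the block sizes (in nonincreasing order) are [3, 2].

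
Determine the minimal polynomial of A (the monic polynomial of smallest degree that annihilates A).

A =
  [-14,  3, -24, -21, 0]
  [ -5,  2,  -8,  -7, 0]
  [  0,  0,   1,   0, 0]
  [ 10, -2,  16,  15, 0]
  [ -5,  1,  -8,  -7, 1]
x^2 - 2*x + 1

The characteristic polynomial is χ_A(x) = (x - 1)^5, so the eigenvalues are known. The minimal polynomial is
  m_A(x) = Π_λ (x − λ)^{k_λ}
where k_λ is the size of the *largest* Jordan block for λ (equivalently, the smallest k with (A − λI)^k v = 0 for every generalised eigenvector v of λ).

  λ = 1: largest Jordan block has size 2, contributing (x − 1)^2

So m_A(x) = (x - 1)^2 = x^2 - 2*x + 1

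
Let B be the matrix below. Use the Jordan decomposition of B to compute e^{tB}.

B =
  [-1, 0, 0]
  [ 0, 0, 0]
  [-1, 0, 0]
e^{tB} =
  [exp(-t), 0, 0]
  [0, 1, 0]
  [-1 + exp(-t), 0, 1]

Strategy: write B = P · J · P⁻¹ where J is a Jordan canonical form, so e^{tB} = P · e^{tJ} · P⁻¹, and e^{tJ} can be computed block-by-block.

B has Jordan form
J =
  [-1, 0, 0]
  [ 0, 0, 0]
  [ 0, 0, 0]
(up to reordering of blocks).

Per-block formulas:
  For a 1×1 block at λ = -1: exp(t · [-1]) = [e^(-1t)].
  For a 1×1 block at λ = 0: exp(t · [0]) = [e^(0t)].

After assembling e^{tJ} and conjugating by P, we get:

e^{tB} =
  [exp(-t), 0, 0]
  [0, 1, 0]
  [-1 + exp(-t), 0, 1]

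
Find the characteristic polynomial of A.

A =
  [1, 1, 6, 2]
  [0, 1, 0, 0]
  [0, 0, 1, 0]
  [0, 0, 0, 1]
x^4 - 4*x^3 + 6*x^2 - 4*x + 1

Expanding det(x·I − A) (e.g. by cofactor expansion or by noting that A is similar to its Jordan form J, which has the same characteristic polynomial as A) gives
  χ_A(x) = x^4 - 4*x^3 + 6*x^2 - 4*x + 1
which factors as (x - 1)^4. The eigenvalues (with algebraic multiplicities) are λ = 1 with multiplicity 4.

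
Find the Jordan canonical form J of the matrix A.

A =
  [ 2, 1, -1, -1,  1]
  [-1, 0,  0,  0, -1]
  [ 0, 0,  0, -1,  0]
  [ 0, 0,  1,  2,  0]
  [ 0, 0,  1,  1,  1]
J_2(1) ⊕ J_2(1) ⊕ J_1(1)

The characteristic polynomial is
  det(x·I − A) = x^5 - 5*x^4 + 10*x^3 - 10*x^2 + 5*x - 1 = (x - 1)^5

Eigenvalues and multiplicities (the geometric multiplicity of λ is n − rank(A − λI), which equals the number of Jordan blocks for λ):
  λ = 1: algebraic multiplicity = 5, geometric multiplicity = 3

Determining the block sizes for each eigenvalue:
  λ = 1: with am = 5 and gm = 3, the partition is not yet determined (e.g. several partitions of 5 into 3 parts exist). Let N = A − (1)·I. Computing rank(N^1) = 2, rank(N^2) = 0; the number of blocks of size ≥ j is rank(N^{j−1}) − rank(N^j), giving [3, 2]. So we have 2 block(s) of size 2, 1 block(s) of size 1 → block sizes [2, 2, 1]

Assembling the blocks gives a Jordan form
J =
  [1, 1, 0, 0, 0]
  [0, 1, 0, 0, 0]
  [0, 0, 1, 1, 0]
  [0, 0, 0, 1, 0]
  [0, 0, 0, 0, 1]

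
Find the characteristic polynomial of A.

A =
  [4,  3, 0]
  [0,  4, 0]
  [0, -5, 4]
x^3 - 12*x^2 + 48*x - 64

Expanding det(x·I − A) (e.g. by cofactor expansion or by noting that A is similar to its Jordan form J, which has the same characteristic polynomial as A) gives
  χ_A(x) = x^3 - 12*x^2 + 48*x - 64
which factors as (x - 4)^3. The eigenvalues (with algebraic multiplicities) are λ = 4 with multiplicity 3.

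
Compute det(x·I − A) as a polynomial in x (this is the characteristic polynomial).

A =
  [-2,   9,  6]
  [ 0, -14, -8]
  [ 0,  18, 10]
x^3 + 6*x^2 + 12*x + 8

Expanding det(x·I − A) (e.g. by cofactor expansion or by noting that A is similar to its Jordan form J, which has the same characteristic polynomial as A) gives
  χ_A(x) = x^3 + 6*x^2 + 12*x + 8
which factors as (x + 2)^3. The eigenvalues (with algebraic multiplicities) are λ = -2 with multiplicity 3.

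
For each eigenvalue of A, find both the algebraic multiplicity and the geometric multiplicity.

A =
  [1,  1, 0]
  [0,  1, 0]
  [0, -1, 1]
λ = 1: alg = 3, geom = 2

Step 1 — factor the characteristic polynomial to read off the algebraic multiplicities:
  χ_A(x) = (x - 1)^3

Step 2 — compute geometric multiplicities via the rank-nullity identity g(λ) = n − rank(A − λI):
  rank(A − (1)·I) = 1, so dim ker(A − (1)·I) = n − 1 = 2

Summary:
  λ = 1: algebraic multiplicity = 3, geometric multiplicity = 2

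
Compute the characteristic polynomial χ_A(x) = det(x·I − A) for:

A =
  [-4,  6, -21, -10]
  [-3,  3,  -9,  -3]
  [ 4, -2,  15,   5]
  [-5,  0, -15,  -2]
x^4 - 12*x^3 + 54*x^2 - 108*x + 81

Expanding det(x·I − A) (e.g. by cofactor expansion or by noting that A is similar to its Jordan form J, which has the same characteristic polynomial as A) gives
  χ_A(x) = x^4 - 12*x^3 + 54*x^2 - 108*x + 81
which factors as (x - 3)^4. The eigenvalues (with algebraic multiplicities) are λ = 3 with multiplicity 4.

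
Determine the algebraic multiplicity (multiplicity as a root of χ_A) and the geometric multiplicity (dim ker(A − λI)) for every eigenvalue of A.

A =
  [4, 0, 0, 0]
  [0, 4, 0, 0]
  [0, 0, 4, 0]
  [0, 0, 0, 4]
λ = 4: alg = 4, geom = 4

Step 1 — factor the characteristic polynomial to read off the algebraic multiplicities:
  χ_A(x) = (x - 4)^4

Step 2 — compute geometric multiplicities via the rank-nullity identity g(λ) = n − rank(A − λI):
  rank(A − (4)·I) = 0, so dim ker(A − (4)·I) = n − 0 = 4

Summary:
  λ = 4: algebraic multiplicity = 4, geometric multiplicity = 4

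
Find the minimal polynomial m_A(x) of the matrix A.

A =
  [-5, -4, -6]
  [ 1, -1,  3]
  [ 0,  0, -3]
x^2 + 6*x + 9

The characteristic polynomial is χ_A(x) = (x + 3)^3, so the eigenvalues are known. The minimal polynomial is
  m_A(x) = Π_λ (x − λ)^{k_λ}
where k_λ is the size of the *largest* Jordan block for λ (equivalently, the smallest k with (A − λI)^k v = 0 for every generalised eigenvector v of λ).

  λ = -3: largest Jordan block has size 2, contributing (x + 3)^2

So m_A(x) = (x + 3)^2 = x^2 + 6*x + 9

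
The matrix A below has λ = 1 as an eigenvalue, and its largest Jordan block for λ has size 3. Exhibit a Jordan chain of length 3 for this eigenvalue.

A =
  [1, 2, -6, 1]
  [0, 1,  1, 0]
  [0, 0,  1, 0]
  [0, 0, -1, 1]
A Jordan chain for λ = 1 of length 3:
v_1 = (1, 0, 0, 0)ᵀ
v_2 = (-6, 1, 0, -1)ᵀ
v_3 = (0, 0, 1, 0)ᵀ

Let N = A − (1)·I. We want v_3 with N^3 v_3 = 0 but N^2 v_3 ≠ 0; then v_{j-1} := N · v_j for j = 3, …, 2.

Pick v_3 = (0, 0, 1, 0)ᵀ.
Then v_2 = N · v_3 = (-6, 1, 0, -1)ᵀ.
Then v_1 = N · v_2 = (1, 0, 0, 0)ᵀ.

Sanity check: (A − (1)·I) v_1 = (0, 0, 0, 0)ᵀ = 0. ✓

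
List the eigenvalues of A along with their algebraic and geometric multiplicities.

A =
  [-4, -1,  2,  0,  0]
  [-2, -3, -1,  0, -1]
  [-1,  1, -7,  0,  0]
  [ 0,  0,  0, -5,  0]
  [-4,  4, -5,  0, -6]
λ = -5: alg = 5, geom = 3

Step 1 — factor the characteristic polynomial to read off the algebraic multiplicities:
  χ_A(x) = (x + 5)^5

Step 2 — compute geometric multiplicities via the rank-nullity identity g(λ) = n − rank(A − λI):
  rank(A − (-5)·I) = 2, so dim ker(A − (-5)·I) = n − 2 = 3

Summary:
  λ = -5: algebraic multiplicity = 5, geometric multiplicity = 3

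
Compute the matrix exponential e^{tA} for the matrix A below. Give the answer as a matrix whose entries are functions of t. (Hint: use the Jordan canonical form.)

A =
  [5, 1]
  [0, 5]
e^{tA} =
  [exp(5*t), t*exp(5*t)]
  [0, exp(5*t)]

Strategy: write A = P · J · P⁻¹ where J is a Jordan canonical form, so e^{tA} = P · e^{tJ} · P⁻¹, and e^{tJ} can be computed block-by-block.

A has Jordan form
J =
  [5, 1]
  [0, 5]
(up to reordering of blocks).

Per-block formulas:
  For a 2×2 Jordan block J_2(5): exp(t · J_2(5)) = e^(5t)·(I + t·N), where N is the 2×2 nilpotent shift.

After assembling e^{tJ} and conjugating by P, we get:

e^{tA} =
  [exp(5*t), t*exp(5*t)]
  [0, exp(5*t)]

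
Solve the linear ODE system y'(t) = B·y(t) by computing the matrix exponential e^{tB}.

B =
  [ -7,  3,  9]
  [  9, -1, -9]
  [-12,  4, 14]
e^{tB} =
  [-9*t*exp(2*t) + exp(2*t), 3*t*exp(2*t), 9*t*exp(2*t)]
  [9*t*exp(2*t), -3*t*exp(2*t) + exp(2*t), -9*t*exp(2*t)]
  [-12*t*exp(2*t), 4*t*exp(2*t), 12*t*exp(2*t) + exp(2*t)]

Strategy: write B = P · J · P⁻¹ where J is a Jordan canonical form, so e^{tB} = P · e^{tJ} · P⁻¹, and e^{tJ} can be computed block-by-block.

B has Jordan form
J =
  [2, 1, 0]
  [0, 2, 0]
  [0, 0, 2]
(up to reordering of blocks).

Per-block formulas:
  For a 1×1 block at λ = 2: exp(t · [2]) = [e^(2t)].
  For a 2×2 Jordan block J_2(2): exp(t · J_2(2)) = e^(2t)·(I + t·N), where N is the 2×2 nilpotent shift.

After assembling e^{tJ} and conjugating by P, we get:

e^{tB} =
  [-9*t*exp(2*t) + exp(2*t), 3*t*exp(2*t), 9*t*exp(2*t)]
  [9*t*exp(2*t), -3*t*exp(2*t) + exp(2*t), -9*t*exp(2*t)]
  [-12*t*exp(2*t), 4*t*exp(2*t), 12*t*exp(2*t) + exp(2*t)]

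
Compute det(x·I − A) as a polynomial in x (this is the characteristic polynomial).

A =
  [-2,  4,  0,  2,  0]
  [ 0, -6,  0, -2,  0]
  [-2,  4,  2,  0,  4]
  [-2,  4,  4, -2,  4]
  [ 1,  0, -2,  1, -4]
x^5 + 12*x^4 + 56*x^3 + 128*x^2 + 144*x + 64

Expanding det(x·I − A) (e.g. by cofactor expansion or by noting that A is similar to its Jordan form J, which has the same characteristic polynomial as A) gives
  χ_A(x) = x^5 + 12*x^4 + 56*x^3 + 128*x^2 + 144*x + 64
which factors as (x + 2)^4*(x + 4). The eigenvalues (with algebraic multiplicities) are λ = -4 with multiplicity 1, λ = -2 with multiplicity 4.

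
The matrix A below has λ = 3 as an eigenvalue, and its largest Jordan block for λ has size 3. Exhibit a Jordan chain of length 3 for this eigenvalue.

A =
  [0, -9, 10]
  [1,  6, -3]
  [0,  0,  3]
A Jordan chain for λ = 3 of length 3:
v_1 = (-3, 1, 0)ᵀ
v_2 = (10, -3, 0)ᵀ
v_3 = (0, 0, 1)ᵀ

Let N = A − (3)·I. We want v_3 with N^3 v_3 = 0 but N^2 v_3 ≠ 0; then v_{j-1} := N · v_j for j = 3, …, 2.

Pick v_3 = (0, 0, 1)ᵀ.
Then v_2 = N · v_3 = (10, -3, 0)ᵀ.
Then v_1 = N · v_2 = (-3, 1, 0)ᵀ.

Sanity check: (A − (3)·I) v_1 = (0, 0, 0)ᵀ = 0. ✓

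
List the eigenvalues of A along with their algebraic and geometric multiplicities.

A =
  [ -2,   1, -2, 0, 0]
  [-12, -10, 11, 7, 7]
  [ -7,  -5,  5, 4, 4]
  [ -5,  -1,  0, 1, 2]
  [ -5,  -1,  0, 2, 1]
λ = -1: alg = 5, geom = 3

Step 1 — factor the characteristic polynomial to read off the algebraic multiplicities:
  χ_A(x) = (x + 1)^5

Step 2 — compute geometric multiplicities via the rank-nullity identity g(λ) = n − rank(A − λI):
  rank(A − (-1)·I) = 2, so dim ker(A − (-1)·I) = n − 2 = 3

Summary:
  λ = -1: algebraic multiplicity = 5, geometric multiplicity = 3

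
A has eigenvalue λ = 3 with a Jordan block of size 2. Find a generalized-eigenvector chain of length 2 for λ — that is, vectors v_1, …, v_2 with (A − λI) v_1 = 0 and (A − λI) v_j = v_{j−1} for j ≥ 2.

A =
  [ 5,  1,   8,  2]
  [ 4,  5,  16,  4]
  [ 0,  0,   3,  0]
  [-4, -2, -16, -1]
A Jordan chain for λ = 3 of length 2:
v_1 = (2, 4, 0, -4)ᵀ
v_2 = (1, 0, 0, 0)ᵀ

Let N = A − (3)·I. We want v_2 with N^2 v_2 = 0 but N^1 v_2 ≠ 0; then v_{j-1} := N · v_j for j = 2, …, 2.

Pick v_2 = (1, 0, 0, 0)ᵀ.
Then v_1 = N · v_2 = (2, 4, 0, -4)ᵀ.

Sanity check: (A − (3)·I) v_1 = (0, 0, 0, 0)ᵀ = 0. ✓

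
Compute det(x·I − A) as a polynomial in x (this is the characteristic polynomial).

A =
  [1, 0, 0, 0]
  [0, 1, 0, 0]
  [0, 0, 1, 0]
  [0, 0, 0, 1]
x^4 - 4*x^3 + 6*x^2 - 4*x + 1

Expanding det(x·I − A) (e.g. by cofactor expansion or by noting that A is similar to its Jordan form J, which has the same characteristic polynomial as A) gives
  χ_A(x) = x^4 - 4*x^3 + 6*x^2 - 4*x + 1
which factors as (x - 1)^4. The eigenvalues (with algebraic multiplicities) are λ = 1 with multiplicity 4.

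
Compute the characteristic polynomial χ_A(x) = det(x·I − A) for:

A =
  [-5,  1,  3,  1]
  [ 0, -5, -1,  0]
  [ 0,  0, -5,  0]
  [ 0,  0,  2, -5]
x^4 + 20*x^3 + 150*x^2 + 500*x + 625

Expanding det(x·I − A) (e.g. by cofactor expansion or by noting that A is similar to its Jordan form J, which has the same characteristic polynomial as A) gives
  χ_A(x) = x^4 + 20*x^3 + 150*x^2 + 500*x + 625
which factors as (x + 5)^4. The eigenvalues (with algebraic multiplicities) are λ = -5 with multiplicity 4.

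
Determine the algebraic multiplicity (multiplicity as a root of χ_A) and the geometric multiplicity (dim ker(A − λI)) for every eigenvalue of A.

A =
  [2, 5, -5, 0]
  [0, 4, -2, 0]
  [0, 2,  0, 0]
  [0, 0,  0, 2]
λ = 2: alg = 4, geom = 3

Step 1 — factor the characteristic polynomial to read off the algebraic multiplicities:
  χ_A(x) = (x - 2)^4

Step 2 — compute geometric multiplicities via the rank-nullity identity g(λ) = n − rank(A − λI):
  rank(A − (2)·I) = 1, so dim ker(A − (2)·I) = n − 1 = 3

Summary:
  λ = 2: algebraic multiplicity = 4, geometric multiplicity = 3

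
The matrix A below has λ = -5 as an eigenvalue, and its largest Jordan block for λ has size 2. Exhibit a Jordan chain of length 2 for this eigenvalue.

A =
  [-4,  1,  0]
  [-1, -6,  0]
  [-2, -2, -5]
A Jordan chain for λ = -5 of length 2:
v_1 = (1, -1, -2)ᵀ
v_2 = (1, 0, 0)ᵀ

Let N = A − (-5)·I. We want v_2 with N^2 v_2 = 0 but N^1 v_2 ≠ 0; then v_{j-1} := N · v_j for j = 2, …, 2.

Pick v_2 = (1, 0, 0)ᵀ.
Then v_1 = N · v_2 = (1, -1, -2)ᵀ.

Sanity check: (A − (-5)·I) v_1 = (0, 0, 0)ᵀ = 0. ✓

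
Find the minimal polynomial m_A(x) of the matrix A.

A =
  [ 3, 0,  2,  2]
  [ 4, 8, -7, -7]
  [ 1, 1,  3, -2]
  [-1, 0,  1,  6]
x^3 - 15*x^2 + 75*x - 125

The characteristic polynomial is χ_A(x) = (x - 5)^4, so the eigenvalues are known. The minimal polynomial is
  m_A(x) = Π_λ (x − λ)^{k_λ}
where k_λ is the size of the *largest* Jordan block for λ (equivalently, the smallest k with (A − λI)^k v = 0 for every generalised eigenvector v of λ).

  λ = 5: largest Jordan block has size 3, contributing (x − 5)^3

So m_A(x) = (x - 5)^3 = x^3 - 15*x^2 + 75*x - 125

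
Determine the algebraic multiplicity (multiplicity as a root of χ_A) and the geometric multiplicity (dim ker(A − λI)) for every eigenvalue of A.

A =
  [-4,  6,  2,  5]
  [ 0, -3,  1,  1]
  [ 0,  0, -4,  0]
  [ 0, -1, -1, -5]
λ = -4: alg = 4, geom = 2

Step 1 — factor the characteristic polynomial to read off the algebraic multiplicities:
  χ_A(x) = (x + 4)^4

Step 2 — compute geometric multiplicities via the rank-nullity identity g(λ) = n − rank(A − λI):
  rank(A − (-4)·I) = 2, so dim ker(A − (-4)·I) = n − 2 = 2

Summary:
  λ = -4: algebraic multiplicity = 4, geometric multiplicity = 2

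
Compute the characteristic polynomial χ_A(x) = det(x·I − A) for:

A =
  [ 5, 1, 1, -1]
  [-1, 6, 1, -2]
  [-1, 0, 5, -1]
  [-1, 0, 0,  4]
x^4 - 20*x^3 + 150*x^2 - 500*x + 625

Expanding det(x·I − A) (e.g. by cofactor expansion or by noting that A is similar to its Jordan form J, which has the same characteristic polynomial as A) gives
  χ_A(x) = x^4 - 20*x^3 + 150*x^2 - 500*x + 625
which factors as (x - 5)^4. The eigenvalues (with algebraic multiplicities) are λ = 5 with multiplicity 4.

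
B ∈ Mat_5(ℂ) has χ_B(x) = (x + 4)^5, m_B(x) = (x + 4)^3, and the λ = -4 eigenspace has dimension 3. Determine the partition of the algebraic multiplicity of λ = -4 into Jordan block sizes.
Block sizes for λ = -4: [3, 1, 1]

Step 1 — from the characteristic polynomial, algebraic multiplicity of λ = -4 is 5. From dim ker(B − (-4)·I) = 3, there are exactly 3 Jordan blocks for λ = -4.
Step 2 — from the minimal polynomial, the factor (x + 4)^3 tells us the largest block for λ = -4 has size 3.
Step 3 — with total size 5, 3 blocks, and largest block 3, the block sizes (in nonincreasing order) are [3, 1, 1].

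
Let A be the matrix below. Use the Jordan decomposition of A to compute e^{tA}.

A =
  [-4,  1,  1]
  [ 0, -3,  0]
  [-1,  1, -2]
e^{tA} =
  [-t*exp(-3*t) + exp(-3*t), t*exp(-3*t), t*exp(-3*t)]
  [0, exp(-3*t), 0]
  [-t*exp(-3*t), t*exp(-3*t), t*exp(-3*t) + exp(-3*t)]

Strategy: write A = P · J · P⁻¹ where J is a Jordan canonical form, so e^{tA} = P · e^{tJ} · P⁻¹, and e^{tJ} can be computed block-by-block.

A has Jordan form
J =
  [-3,  1,  0]
  [ 0, -3,  0]
  [ 0,  0, -3]
(up to reordering of blocks).

Per-block formulas:
  For a 2×2 Jordan block J_2(-3): exp(t · J_2(-3)) = e^(-3t)·(I + t·N), where N is the 2×2 nilpotent shift.
  For a 1×1 block at λ = -3: exp(t · [-3]) = [e^(-3t)].

After assembling e^{tJ} and conjugating by P, we get:

e^{tA} =
  [-t*exp(-3*t) + exp(-3*t), t*exp(-3*t), t*exp(-3*t)]
  [0, exp(-3*t), 0]
  [-t*exp(-3*t), t*exp(-3*t), t*exp(-3*t) + exp(-3*t)]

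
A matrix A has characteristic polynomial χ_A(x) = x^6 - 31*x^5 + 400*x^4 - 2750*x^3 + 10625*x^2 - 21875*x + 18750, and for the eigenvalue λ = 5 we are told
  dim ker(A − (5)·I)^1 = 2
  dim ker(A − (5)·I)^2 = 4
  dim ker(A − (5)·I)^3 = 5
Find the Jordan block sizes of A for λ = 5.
Block sizes for λ = 5: [3, 2]

From the dimensions of kernels of powers, the number of Jordan blocks of size at least j is d_j − d_{j−1} where d_j = dim ker(N^j) (with d_0 = 0). Computing the differences gives [2, 2, 1].
The number of blocks of size exactly k is (#blocks of size ≥ k) − (#blocks of size ≥ k + 1), so the partition is: 1 block(s) of size 2, 1 block(s) of size 3.
In nonincreasing order the block sizes are [3, 2].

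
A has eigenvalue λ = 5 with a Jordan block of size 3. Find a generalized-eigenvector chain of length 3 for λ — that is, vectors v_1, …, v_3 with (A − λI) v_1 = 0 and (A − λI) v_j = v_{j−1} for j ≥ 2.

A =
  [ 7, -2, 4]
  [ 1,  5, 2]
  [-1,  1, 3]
A Jordan chain for λ = 5 of length 3:
v_1 = (-2, 0, 1)ᵀ
v_2 = (2, 1, -1)ᵀ
v_3 = (1, 0, 0)ᵀ

Let N = A − (5)·I. We want v_3 with N^3 v_3 = 0 but N^2 v_3 ≠ 0; then v_{j-1} := N · v_j for j = 3, …, 2.

Pick v_3 = (1, 0, 0)ᵀ.
Then v_2 = N · v_3 = (2, 1, -1)ᵀ.
Then v_1 = N · v_2 = (-2, 0, 1)ᵀ.

Sanity check: (A − (5)·I) v_1 = (0, 0, 0)ᵀ = 0. ✓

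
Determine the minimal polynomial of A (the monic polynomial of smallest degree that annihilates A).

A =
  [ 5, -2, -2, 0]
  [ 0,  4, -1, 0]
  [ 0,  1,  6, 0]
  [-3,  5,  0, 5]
x^3 - 15*x^2 + 75*x - 125

The characteristic polynomial is χ_A(x) = (x - 5)^4, so the eigenvalues are known. The minimal polynomial is
  m_A(x) = Π_λ (x − λ)^{k_λ}
where k_λ is the size of the *largest* Jordan block for λ (equivalently, the smallest k with (A − λI)^k v = 0 for every generalised eigenvector v of λ).

  λ = 5: largest Jordan block has size 3, contributing (x − 5)^3

So m_A(x) = (x - 5)^3 = x^3 - 15*x^2 + 75*x - 125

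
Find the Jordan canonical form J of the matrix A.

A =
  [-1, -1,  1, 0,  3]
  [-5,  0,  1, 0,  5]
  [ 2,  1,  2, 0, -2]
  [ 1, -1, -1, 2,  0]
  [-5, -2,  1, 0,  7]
J_3(2) ⊕ J_2(2)

The characteristic polynomial is
  det(x·I − A) = x^5 - 10*x^4 + 40*x^3 - 80*x^2 + 80*x - 32 = (x - 2)^5

Eigenvalues and multiplicities (the geometric multiplicity of λ is n − rank(A − λI), which equals the number of Jordan blocks for λ):
  λ = 2: algebraic multiplicity = 5, geometric multiplicity = 2

Determining the block sizes for each eigenvalue:
  λ = 2: with am = 5 and gm = 2, the partition is not yet determined (e.g. several partitions of 5 into 2 parts exist). Let N = A − (2)·I. Computing rank(N^1) = 3, rank(N^2) = 1, rank(N^3) = 0; the number of blocks of size ≥ j is rank(N^{j−1}) − rank(N^j), giving [2, 2, 1]. So we have 1 block(s) of size 3, 1 block(s) of size 2 → block sizes [3, 2]

Assembling the blocks gives a Jordan form
J =
  [2, 1, 0, 0, 0]
  [0, 2, 1, 0, 0]
  [0, 0, 2, 0, 0]
  [0, 0, 0, 2, 1]
  [0, 0, 0, 0, 2]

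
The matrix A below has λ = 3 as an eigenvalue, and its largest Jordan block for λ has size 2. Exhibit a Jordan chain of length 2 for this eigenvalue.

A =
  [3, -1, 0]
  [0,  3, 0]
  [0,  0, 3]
A Jordan chain for λ = 3 of length 2:
v_1 = (-1, 0, 0)ᵀ
v_2 = (0, 1, 0)ᵀ

Let N = A − (3)·I. We want v_2 with N^2 v_2 = 0 but N^1 v_2 ≠ 0; then v_{j-1} := N · v_j for j = 2, …, 2.

Pick v_2 = (0, 1, 0)ᵀ.
Then v_1 = N · v_2 = (-1, 0, 0)ᵀ.

Sanity check: (A − (3)·I) v_1 = (0, 0, 0)ᵀ = 0. ✓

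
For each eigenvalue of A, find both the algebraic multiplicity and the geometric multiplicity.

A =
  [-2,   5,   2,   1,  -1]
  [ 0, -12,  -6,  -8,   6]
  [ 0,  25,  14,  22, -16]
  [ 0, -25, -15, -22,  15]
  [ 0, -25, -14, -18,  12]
λ = -2: alg = 5, geom = 2

Step 1 — factor the characteristic polynomial to read off the algebraic multiplicities:
  χ_A(x) = (x + 2)^5

Step 2 — compute geometric multiplicities via the rank-nullity identity g(λ) = n − rank(A − λI):
  rank(A − (-2)·I) = 3, so dim ker(A − (-2)·I) = n − 3 = 2

Summary:
  λ = -2: algebraic multiplicity = 5, geometric multiplicity = 2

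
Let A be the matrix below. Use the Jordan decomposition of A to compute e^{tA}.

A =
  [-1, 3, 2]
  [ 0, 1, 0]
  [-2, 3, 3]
e^{tA} =
  [-2*t*exp(t) + exp(t), 3*t*exp(t), 2*t*exp(t)]
  [0, exp(t), 0]
  [-2*t*exp(t), 3*t*exp(t), 2*t*exp(t) + exp(t)]

Strategy: write A = P · J · P⁻¹ where J is a Jordan canonical form, so e^{tA} = P · e^{tJ} · P⁻¹, and e^{tJ} can be computed block-by-block.

A has Jordan form
J =
  [1, 1, 0]
  [0, 1, 0]
  [0, 0, 1]
(up to reordering of blocks).

Per-block formulas:
  For a 2×2 Jordan block J_2(1): exp(t · J_2(1)) = e^(1t)·(I + t·N), where N is the 2×2 nilpotent shift.
  For a 1×1 block at λ = 1: exp(t · [1]) = [e^(1t)].

After assembling e^{tJ} and conjugating by P, we get:

e^{tA} =
  [-2*t*exp(t) + exp(t), 3*t*exp(t), 2*t*exp(t)]
  [0, exp(t), 0]
  [-2*t*exp(t), 3*t*exp(t), 2*t*exp(t) + exp(t)]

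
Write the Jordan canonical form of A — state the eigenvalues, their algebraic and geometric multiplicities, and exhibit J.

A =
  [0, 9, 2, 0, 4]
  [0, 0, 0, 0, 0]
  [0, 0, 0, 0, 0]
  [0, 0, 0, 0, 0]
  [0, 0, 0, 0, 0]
J_2(0) ⊕ J_1(0) ⊕ J_1(0) ⊕ J_1(0)

The characteristic polynomial is
  det(x·I − A) = x^5

Eigenvalues and multiplicities (the geometric multiplicity of λ is n − rank(A − λI), which equals the number of Jordan blocks for λ):
  λ = 0: algebraic multiplicity = 5, geometric multiplicity = 4

Determining the block sizes for each eigenvalue:
  λ = 0: 4 blocks summing to 5 forces exactly one block of size 2 and the rest size 1 → block sizes [2, 1, 1, 1]

Assembling the blocks gives a Jordan form
J =
  [0, 1, 0, 0, 0]
  [0, 0, 0, 0, 0]
  [0, 0, 0, 0, 0]
  [0, 0, 0, 0, 0]
  [0, 0, 0, 0, 0]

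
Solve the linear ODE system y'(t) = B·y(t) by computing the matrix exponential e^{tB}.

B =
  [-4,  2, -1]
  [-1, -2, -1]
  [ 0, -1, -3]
e^{tB} =
  [-t^2*exp(-3*t)/2 - t*exp(-3*t) + exp(-3*t), t^2*exp(-3*t)/2 + 2*t*exp(-3*t), -t^2*exp(-3*t)/2 - t*exp(-3*t)]
  [-t*exp(-3*t), t*exp(-3*t) + exp(-3*t), -t*exp(-3*t)]
  [t^2*exp(-3*t)/2, -t^2*exp(-3*t)/2 - t*exp(-3*t), t^2*exp(-3*t)/2 + exp(-3*t)]

Strategy: write B = P · J · P⁻¹ where J is a Jordan canonical form, so e^{tB} = P · e^{tJ} · P⁻¹, and e^{tJ} can be computed block-by-block.

B has Jordan form
J =
  [-3,  1,  0]
  [ 0, -3,  1]
  [ 0,  0, -3]
(up to reordering of blocks).

Per-block formulas:
  For a 3×3 Jordan block J_3(-3): exp(t · J_3(-3)) = e^(-3t)·(I + t·N + (t^2/2)·N^2), where N is the 3×3 nilpotent shift.

After assembling e^{tJ} and conjugating by P, we get:

e^{tB} =
  [-t^2*exp(-3*t)/2 - t*exp(-3*t) + exp(-3*t), t^2*exp(-3*t)/2 + 2*t*exp(-3*t), -t^2*exp(-3*t)/2 - t*exp(-3*t)]
  [-t*exp(-3*t), t*exp(-3*t) + exp(-3*t), -t*exp(-3*t)]
  [t^2*exp(-3*t)/2, -t^2*exp(-3*t)/2 - t*exp(-3*t), t^2*exp(-3*t)/2 + exp(-3*t)]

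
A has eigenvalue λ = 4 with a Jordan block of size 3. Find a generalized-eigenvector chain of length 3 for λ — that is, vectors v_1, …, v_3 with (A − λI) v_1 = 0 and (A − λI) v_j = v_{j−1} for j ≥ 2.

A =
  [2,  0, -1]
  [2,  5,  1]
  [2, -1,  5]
A Jordan chain for λ = 4 of length 3:
v_1 = (2, 0, -4)ᵀ
v_2 = (-2, 2, 2)ᵀ
v_3 = (1, 0, 0)ᵀ

Let N = A − (4)·I. We want v_3 with N^3 v_3 = 0 but N^2 v_3 ≠ 0; then v_{j-1} := N · v_j for j = 3, …, 2.

Pick v_3 = (1, 0, 0)ᵀ.
Then v_2 = N · v_3 = (-2, 2, 2)ᵀ.
Then v_1 = N · v_2 = (2, 0, -4)ᵀ.

Sanity check: (A − (4)·I) v_1 = (0, 0, 0)ᵀ = 0. ✓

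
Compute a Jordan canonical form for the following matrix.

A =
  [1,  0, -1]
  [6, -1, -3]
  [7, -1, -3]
J_3(-1)

The characteristic polynomial is
  det(x·I − A) = x^3 + 3*x^2 + 3*x + 1 = (x + 1)^3

Eigenvalues and multiplicities (the geometric multiplicity of λ is n − rank(A − λI), which equals the number of Jordan blocks for λ):
  λ = -1: algebraic multiplicity = 3, geometric multiplicity = 1

Determining the block sizes for each eigenvalue:
  λ = -1: one block (gm = 1), so the single block has size am = 3 → block sizes [3]

Assembling the blocks gives a Jordan form
J =
  [-1,  1,  0]
  [ 0, -1,  1]
  [ 0,  0, -1]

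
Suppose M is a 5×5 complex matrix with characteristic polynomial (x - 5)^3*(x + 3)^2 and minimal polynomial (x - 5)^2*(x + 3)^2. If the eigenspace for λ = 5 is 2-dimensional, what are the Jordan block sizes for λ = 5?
Block sizes for λ = 5: [2, 1]

Step 1 — from the characteristic polynomial, algebraic multiplicity of λ = 5 is 3. From dim ker(M − (5)·I) = 2, there are exactly 2 Jordan blocks for λ = 5.
Step 2 — from the minimal polynomial, the factor (x − 5)^2 tells us the largest block for λ = 5 has size 2.
Step 3 — with total size 3, 2 blocks, and largest block 2, the block sizes (in nonincreasing order) are [2, 1].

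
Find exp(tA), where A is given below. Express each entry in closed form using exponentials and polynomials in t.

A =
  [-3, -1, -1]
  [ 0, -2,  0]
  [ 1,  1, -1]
e^{tA} =
  [-t*exp(-2*t) + exp(-2*t), -t*exp(-2*t), -t*exp(-2*t)]
  [0, exp(-2*t), 0]
  [t*exp(-2*t), t*exp(-2*t), t*exp(-2*t) + exp(-2*t)]

Strategy: write A = P · J · P⁻¹ where J is a Jordan canonical form, so e^{tA} = P · e^{tJ} · P⁻¹, and e^{tJ} can be computed block-by-block.

A has Jordan form
J =
  [-2,  1,  0]
  [ 0, -2,  0]
  [ 0,  0, -2]
(up to reordering of blocks).

Per-block formulas:
  For a 2×2 Jordan block J_2(-2): exp(t · J_2(-2)) = e^(-2t)·(I + t·N), where N is the 2×2 nilpotent shift.
  For a 1×1 block at λ = -2: exp(t · [-2]) = [e^(-2t)].

After assembling e^{tJ} and conjugating by P, we get:

e^{tA} =
  [-t*exp(-2*t) + exp(-2*t), -t*exp(-2*t), -t*exp(-2*t)]
  [0, exp(-2*t), 0]
  [t*exp(-2*t), t*exp(-2*t), t*exp(-2*t) + exp(-2*t)]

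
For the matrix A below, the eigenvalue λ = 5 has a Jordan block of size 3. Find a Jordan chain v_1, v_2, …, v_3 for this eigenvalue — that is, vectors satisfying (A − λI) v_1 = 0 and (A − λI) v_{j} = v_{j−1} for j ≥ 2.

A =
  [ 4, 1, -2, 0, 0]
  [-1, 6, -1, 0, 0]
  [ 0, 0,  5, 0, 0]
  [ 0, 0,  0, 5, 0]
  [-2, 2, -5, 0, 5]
A Jordan chain for λ = 5 of length 3:
v_1 = (1, 1, 0, 0, 2)ᵀ
v_2 = (-2, -1, 0, 0, -5)ᵀ
v_3 = (0, 0, 1, 0, 0)ᵀ

Let N = A − (5)·I. We want v_3 with N^3 v_3 = 0 but N^2 v_3 ≠ 0; then v_{j-1} := N · v_j for j = 3, …, 2.

Pick v_3 = (0, 0, 1, 0, 0)ᵀ.
Then v_2 = N · v_3 = (-2, -1, 0, 0, -5)ᵀ.
Then v_1 = N · v_2 = (1, 1, 0, 0, 2)ᵀ.

Sanity check: (A − (5)·I) v_1 = (0, 0, 0, 0, 0)ᵀ = 0. ✓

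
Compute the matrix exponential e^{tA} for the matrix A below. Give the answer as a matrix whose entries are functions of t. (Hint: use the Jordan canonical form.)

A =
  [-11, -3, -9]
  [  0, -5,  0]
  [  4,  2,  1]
e^{tA} =
  [-6*t*exp(-5*t) + exp(-5*t), -3*t*exp(-5*t), -9*t*exp(-5*t)]
  [0, exp(-5*t), 0]
  [4*t*exp(-5*t), 2*t*exp(-5*t), 6*t*exp(-5*t) + exp(-5*t)]

Strategy: write A = P · J · P⁻¹ where J is a Jordan canonical form, so e^{tA} = P · e^{tJ} · P⁻¹, and e^{tJ} can be computed block-by-block.

A has Jordan form
J =
  [-5,  1,  0]
  [ 0, -5,  0]
  [ 0,  0, -5]
(up to reordering of blocks).

Per-block formulas:
  For a 2×2 Jordan block J_2(-5): exp(t · J_2(-5)) = e^(-5t)·(I + t·N), where N is the 2×2 nilpotent shift.
  For a 1×1 block at λ = -5: exp(t · [-5]) = [e^(-5t)].

After assembling e^{tJ} and conjugating by P, we get:

e^{tA} =
  [-6*t*exp(-5*t) + exp(-5*t), -3*t*exp(-5*t), -9*t*exp(-5*t)]
  [0, exp(-5*t), 0]
  [4*t*exp(-5*t), 2*t*exp(-5*t), 6*t*exp(-5*t) + exp(-5*t)]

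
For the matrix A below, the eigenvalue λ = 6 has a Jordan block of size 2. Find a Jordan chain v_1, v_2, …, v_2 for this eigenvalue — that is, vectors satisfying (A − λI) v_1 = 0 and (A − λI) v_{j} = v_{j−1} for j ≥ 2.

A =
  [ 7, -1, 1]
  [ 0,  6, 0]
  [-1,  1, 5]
A Jordan chain for λ = 6 of length 2:
v_1 = (1, 0, -1)ᵀ
v_2 = (1, 0, 0)ᵀ

Let N = A − (6)·I. We want v_2 with N^2 v_2 = 0 but N^1 v_2 ≠ 0; then v_{j-1} := N · v_j for j = 2, …, 2.

Pick v_2 = (1, 0, 0)ᵀ.
Then v_1 = N · v_2 = (1, 0, -1)ᵀ.

Sanity check: (A − (6)·I) v_1 = (0, 0, 0)ᵀ = 0. ✓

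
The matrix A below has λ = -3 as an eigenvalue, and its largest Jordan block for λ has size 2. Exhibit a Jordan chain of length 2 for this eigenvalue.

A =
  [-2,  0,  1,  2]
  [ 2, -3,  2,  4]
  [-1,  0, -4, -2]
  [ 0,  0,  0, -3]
A Jordan chain for λ = -3 of length 2:
v_1 = (1, 2, -1, 0)ᵀ
v_2 = (1, 0, 0, 0)ᵀ

Let N = A − (-3)·I. We want v_2 with N^2 v_2 = 0 but N^1 v_2 ≠ 0; then v_{j-1} := N · v_j for j = 2, …, 2.

Pick v_2 = (1, 0, 0, 0)ᵀ.
Then v_1 = N · v_2 = (1, 2, -1, 0)ᵀ.

Sanity check: (A − (-3)·I) v_1 = (0, 0, 0, 0)ᵀ = 0. ✓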